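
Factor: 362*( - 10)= - 3620 = -  2^2  *5^1*181^1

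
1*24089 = 24089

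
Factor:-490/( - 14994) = 3^( - 2)*5^1*17^( -1 ) =5/153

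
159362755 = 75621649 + 83741106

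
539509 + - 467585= 71924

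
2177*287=624799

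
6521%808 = 57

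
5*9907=49535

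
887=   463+424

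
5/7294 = 5/7294 = 0.00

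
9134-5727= 3407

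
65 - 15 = 50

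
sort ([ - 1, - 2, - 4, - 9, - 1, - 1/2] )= [-9, - 4, - 2, - 1, - 1, - 1/2 ]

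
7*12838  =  89866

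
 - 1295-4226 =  - 5521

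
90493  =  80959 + 9534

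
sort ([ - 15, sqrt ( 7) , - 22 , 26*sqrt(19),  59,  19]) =[ - 22, - 15,  sqrt(7), 19, 59, 26*sqrt(19 )]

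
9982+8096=18078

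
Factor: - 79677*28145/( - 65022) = 747503055/21674 = 2^( - 1)*3^2*5^1*13^2*227^1*433^1 * 10837^( - 1 ) 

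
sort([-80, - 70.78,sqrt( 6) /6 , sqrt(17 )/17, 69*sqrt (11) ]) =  [ - 80, - 70.78, sqrt (17 ) /17, sqrt( 6)/6,69*sqrt(11)]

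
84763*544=46111072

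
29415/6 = 9805/2 =4902.50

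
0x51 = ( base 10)81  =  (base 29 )2N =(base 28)2P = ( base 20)41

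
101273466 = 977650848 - 876377382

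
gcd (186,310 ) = 62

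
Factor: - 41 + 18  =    -  23^1=-  23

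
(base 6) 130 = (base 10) 54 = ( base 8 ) 66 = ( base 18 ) 30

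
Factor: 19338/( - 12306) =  - 11/7 = - 7^( - 1 )*11^1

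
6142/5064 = 3071/2532 =1.21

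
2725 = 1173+1552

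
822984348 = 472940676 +350043672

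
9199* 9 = 82791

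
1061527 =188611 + 872916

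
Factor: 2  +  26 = 28= 2^2*7^1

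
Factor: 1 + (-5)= - 2^2= - 4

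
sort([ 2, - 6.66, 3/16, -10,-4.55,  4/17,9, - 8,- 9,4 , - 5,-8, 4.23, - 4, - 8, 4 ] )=[ - 10,-9,-8,-8, - 8, - 6.66,  -  5,-4.55, - 4,3/16,4/17,2,4, 4, 4.23,9 ] 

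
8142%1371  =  1287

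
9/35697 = 3/11899= 0.00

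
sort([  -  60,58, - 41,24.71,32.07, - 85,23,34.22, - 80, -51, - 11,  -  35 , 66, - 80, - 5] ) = [ - 85,- 80,- 80, - 60, - 51 , - 41, - 35, - 11, - 5,23,24.71, 32.07,34.22,58,66]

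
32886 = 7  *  4698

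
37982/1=37982 = 37982.00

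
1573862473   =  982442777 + 591419696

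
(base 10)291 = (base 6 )1203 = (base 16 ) 123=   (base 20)EB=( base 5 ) 2131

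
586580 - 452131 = 134449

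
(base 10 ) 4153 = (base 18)ced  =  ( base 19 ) b9b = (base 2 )1000000111001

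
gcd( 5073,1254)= 57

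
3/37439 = 3/37439=0.00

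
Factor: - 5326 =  - 2^1*2663^1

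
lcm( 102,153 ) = 306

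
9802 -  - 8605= 18407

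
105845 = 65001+40844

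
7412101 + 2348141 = 9760242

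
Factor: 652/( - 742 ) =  - 2^1*7^( - 1)*53^( -1)*163^1 =-326/371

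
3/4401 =1/1467=0.00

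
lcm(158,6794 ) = 6794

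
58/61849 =58/61849 = 0.00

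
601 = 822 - 221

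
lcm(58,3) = 174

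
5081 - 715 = 4366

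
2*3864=7728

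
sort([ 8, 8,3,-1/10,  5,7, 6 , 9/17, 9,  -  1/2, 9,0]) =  [ - 1/2, - 1/10, 0, 9/17,  3,  5, 6,  7, 8,8,9,9] 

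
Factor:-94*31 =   -  2^1*31^1*47^1=- 2914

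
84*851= 71484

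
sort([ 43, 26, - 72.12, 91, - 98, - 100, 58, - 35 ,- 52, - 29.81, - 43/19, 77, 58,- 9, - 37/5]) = [ - 100, - 98, - 72.12, - 52, - 35,  -  29.81, - 9, - 37/5, - 43/19,26,43,58,58,77, 91] 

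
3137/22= 142 + 13/22=   142.59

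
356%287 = 69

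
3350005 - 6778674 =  - 3428669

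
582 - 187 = 395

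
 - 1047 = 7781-8828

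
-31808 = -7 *4544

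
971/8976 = 971/8976 = 0.11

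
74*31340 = 2319160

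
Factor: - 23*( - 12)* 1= 2^2*3^1*23^1= 276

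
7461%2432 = 165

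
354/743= 354/743  =  0.48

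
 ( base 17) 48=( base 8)114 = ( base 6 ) 204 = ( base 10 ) 76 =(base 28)2K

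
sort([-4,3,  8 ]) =[-4 , 3, 8 ]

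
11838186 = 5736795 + 6101391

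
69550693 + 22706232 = 92256925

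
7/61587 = 7/61587 = 0.00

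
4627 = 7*661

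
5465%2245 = 975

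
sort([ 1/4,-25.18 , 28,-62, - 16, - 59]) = [ - 62, - 59 , - 25.18, - 16,1/4,28 ] 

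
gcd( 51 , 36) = 3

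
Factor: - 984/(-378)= 2^2*3^( - 2)*7^ ( - 1 ) * 41^1= 164/63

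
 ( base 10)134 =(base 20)6e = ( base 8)206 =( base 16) 86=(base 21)68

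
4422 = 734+3688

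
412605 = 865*477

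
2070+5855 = 7925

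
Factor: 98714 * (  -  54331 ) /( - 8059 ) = 2^1*7^1* 11^1*641^1*8059^ (  -  1 )*54331^1 = 5363230334/8059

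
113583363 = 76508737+37074626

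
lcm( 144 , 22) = 1584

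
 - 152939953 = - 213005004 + 60065051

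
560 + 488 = 1048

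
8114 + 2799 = 10913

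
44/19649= 44/19649 = 0.00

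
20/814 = 10/407  =  0.02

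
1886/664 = 2 + 279/332  =  2.84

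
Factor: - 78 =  - 2^1 * 3^1*13^1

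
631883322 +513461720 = 1145345042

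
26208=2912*9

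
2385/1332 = 1+117/148 =1.79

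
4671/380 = 4671/380 = 12.29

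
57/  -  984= - 1 + 309/328 = - 0.06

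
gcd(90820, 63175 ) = 95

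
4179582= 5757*726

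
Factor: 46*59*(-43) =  - 116702 = - 2^1*23^1*43^1*59^1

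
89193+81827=171020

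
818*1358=1110844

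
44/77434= 22/38717 = 0.00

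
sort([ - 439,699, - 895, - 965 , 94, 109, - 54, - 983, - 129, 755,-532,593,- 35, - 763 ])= [ - 983 , - 965, - 895, - 763, - 532,  -  439, -129,  -  54,-35, 94, 109, 593,  699,755 ]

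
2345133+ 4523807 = 6868940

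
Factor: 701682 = 2^1 * 3^1*83^1*1409^1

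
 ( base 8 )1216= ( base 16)28E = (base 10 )654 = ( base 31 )L3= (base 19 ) 1f8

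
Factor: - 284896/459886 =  - 2^4*7^( - 1 )*29^1*107^( - 1 ) =- 464/749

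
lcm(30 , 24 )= 120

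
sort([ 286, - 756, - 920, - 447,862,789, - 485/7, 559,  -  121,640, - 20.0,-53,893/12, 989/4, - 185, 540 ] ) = [ - 920, - 756,-447,- 185,  -  121 ,  -  485/7,-53,-20.0, 893/12, 989/4,286 , 540 , 559,640 , 789, 862 ]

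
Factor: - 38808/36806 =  - 2^2*3^2 * 7^1*  239^( - 1 ) = - 252/239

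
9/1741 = 9/1741 = 0.01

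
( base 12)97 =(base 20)5f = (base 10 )115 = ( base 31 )3M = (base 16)73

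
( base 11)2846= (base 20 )940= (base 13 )18A1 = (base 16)E60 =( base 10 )3680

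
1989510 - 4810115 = - 2820605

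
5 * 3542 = 17710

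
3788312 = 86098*44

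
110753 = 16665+94088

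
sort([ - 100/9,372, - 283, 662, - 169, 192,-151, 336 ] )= [ - 283, - 169, - 151, - 100/9, 192, 336, 372, 662 ]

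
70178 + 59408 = 129586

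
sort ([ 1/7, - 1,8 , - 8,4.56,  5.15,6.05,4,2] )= [ - 8,-1,1/7,2, 4, 4.56, 5.15, 6.05, 8]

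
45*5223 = 235035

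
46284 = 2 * 23142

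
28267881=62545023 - 34277142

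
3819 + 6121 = 9940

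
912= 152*6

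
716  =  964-248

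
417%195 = 27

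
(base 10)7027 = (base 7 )26326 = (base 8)15563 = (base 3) 100122021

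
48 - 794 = -746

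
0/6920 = 0 = 0.00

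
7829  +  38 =7867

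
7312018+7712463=15024481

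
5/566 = 5/566 = 0.01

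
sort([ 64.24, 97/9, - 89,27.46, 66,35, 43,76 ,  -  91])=[-91,-89,97/9, 27.46, 35 , 43, 64.24  ,  66,76]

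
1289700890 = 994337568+295363322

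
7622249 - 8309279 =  - 687030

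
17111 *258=4414638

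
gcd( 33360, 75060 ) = 8340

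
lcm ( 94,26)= 1222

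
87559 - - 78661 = 166220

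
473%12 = 5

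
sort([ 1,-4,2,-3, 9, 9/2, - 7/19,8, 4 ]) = [ - 4, -3, - 7/19, 1,2,4, 9/2,8,9]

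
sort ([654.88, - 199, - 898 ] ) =[  -  898, - 199 , 654.88]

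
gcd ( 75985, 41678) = 91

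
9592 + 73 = 9665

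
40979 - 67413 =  - 26434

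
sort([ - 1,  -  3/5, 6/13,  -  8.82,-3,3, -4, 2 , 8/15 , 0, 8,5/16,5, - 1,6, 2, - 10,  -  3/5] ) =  [ - 10, - 8.82, - 4,-3,  -  1,  -  1 , - 3/5,  -  3/5,0, 5/16, 6/13,8/15,2, 2 , 3 , 5,6, 8 ]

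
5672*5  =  28360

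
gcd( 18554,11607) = 1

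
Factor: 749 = 7^1*107^1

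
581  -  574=7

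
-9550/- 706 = 4775/353 = 13.53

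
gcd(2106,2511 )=81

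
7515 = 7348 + 167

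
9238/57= 162+4/57 = 162.07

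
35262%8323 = 1970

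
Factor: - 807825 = -3^1*5^2*10771^1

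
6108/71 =6108/71 = 86.03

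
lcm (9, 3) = 9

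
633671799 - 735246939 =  - 101575140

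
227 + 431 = 658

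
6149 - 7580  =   - 1431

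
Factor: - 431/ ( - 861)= 3^(- 1) * 7^( - 1 )*41^( - 1 )*431^1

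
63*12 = 756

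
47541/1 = 47541 = 47541.00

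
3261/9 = 362 + 1/3 = 362.33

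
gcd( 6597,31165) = 1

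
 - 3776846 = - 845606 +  - 2931240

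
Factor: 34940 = 2^2*5^1*1747^1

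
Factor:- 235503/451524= - 411/788 = - 2^(-2)*3^1*137^1 * 197^( - 1) 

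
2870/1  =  2870 = 2870.00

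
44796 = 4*11199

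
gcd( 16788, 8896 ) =4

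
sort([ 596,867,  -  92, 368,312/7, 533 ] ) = [ - 92 , 312/7,368, 533, 596, 867]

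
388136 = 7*55448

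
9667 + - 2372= 7295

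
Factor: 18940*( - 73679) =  - 1395480260 = - 2^2*5^1*947^1*73679^1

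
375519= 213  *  1763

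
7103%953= 432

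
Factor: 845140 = 2^2*5^1*42257^1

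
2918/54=1459/27 = 54.04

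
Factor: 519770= 2^1*5^1 * 51977^1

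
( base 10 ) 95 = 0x5F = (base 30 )35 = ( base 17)5A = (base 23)43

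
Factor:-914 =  - 2^1*457^1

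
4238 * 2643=11201034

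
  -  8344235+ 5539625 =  - 2804610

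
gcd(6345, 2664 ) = 9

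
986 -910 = 76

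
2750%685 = 10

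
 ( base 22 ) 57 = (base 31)3O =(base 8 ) 165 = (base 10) 117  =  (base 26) 4D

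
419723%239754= 179969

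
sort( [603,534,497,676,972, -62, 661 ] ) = [  -  62,497,  534,603,661, 676, 972]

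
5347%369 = 181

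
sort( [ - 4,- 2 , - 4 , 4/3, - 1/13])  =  [ - 4, - 4,-2, - 1/13, 4/3 ]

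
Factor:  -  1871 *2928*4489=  - 24592034832 = - 2^4*3^1 * 61^1*67^2*1871^1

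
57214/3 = 19071+1/3  =  19071.33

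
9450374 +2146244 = 11596618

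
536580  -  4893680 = -4357100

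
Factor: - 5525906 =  - 2^1*2762953^1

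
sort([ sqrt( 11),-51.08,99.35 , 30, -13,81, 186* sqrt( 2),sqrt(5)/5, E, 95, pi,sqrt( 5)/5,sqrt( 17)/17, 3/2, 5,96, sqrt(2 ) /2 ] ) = [ - 51.08, - 13,  sqrt( 17)/17, sqrt (5)/5, sqrt(5 )/5, sqrt( 2 ) /2,3/2,E,pi,sqrt( 11), 5,30, 81, 95, 96 , 99.35, 186*sqrt( 2 )] 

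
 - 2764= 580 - 3344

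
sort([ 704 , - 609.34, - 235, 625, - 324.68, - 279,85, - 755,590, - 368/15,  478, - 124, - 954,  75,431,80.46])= [ - 954, - 755, - 609.34, - 324.68,- 279, - 235, - 124, - 368/15,75, 80.46,85, 431,478, 590,625,704] 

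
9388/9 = 1043+1/9= 1043.11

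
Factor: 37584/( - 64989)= -48/83 = - 2^4 * 3^1*83^( - 1 ) 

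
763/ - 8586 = -763/8586 = - 0.09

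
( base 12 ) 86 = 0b1100110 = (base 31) 39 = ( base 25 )42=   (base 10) 102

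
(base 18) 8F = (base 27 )5o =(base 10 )159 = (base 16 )9F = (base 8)237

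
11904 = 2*5952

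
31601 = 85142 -53541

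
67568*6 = 405408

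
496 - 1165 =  - 669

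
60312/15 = 4020 + 4/5= 4020.80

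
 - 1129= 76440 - 77569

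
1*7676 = 7676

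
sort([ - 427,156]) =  [ - 427,156]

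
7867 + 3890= 11757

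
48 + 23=71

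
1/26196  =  1/26196 = 0.00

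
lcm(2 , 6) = 6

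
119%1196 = 119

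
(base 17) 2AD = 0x2f9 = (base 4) 23321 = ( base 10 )761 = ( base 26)137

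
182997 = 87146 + 95851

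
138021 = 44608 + 93413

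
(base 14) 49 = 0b1000001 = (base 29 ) 27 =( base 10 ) 65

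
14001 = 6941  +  7060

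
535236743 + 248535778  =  783772521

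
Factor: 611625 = 3^1*5^3 *7^1*233^1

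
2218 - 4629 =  -2411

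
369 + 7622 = 7991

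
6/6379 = 6/6379 = 0.00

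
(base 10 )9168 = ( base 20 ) 12I8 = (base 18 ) 1A56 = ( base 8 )21720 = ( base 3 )110120120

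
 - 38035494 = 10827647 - 48863141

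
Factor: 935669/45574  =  2^( - 1 )*7^1*349^1 * 383^1*22787^( - 1 )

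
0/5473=0= 0.00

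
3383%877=752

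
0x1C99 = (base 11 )5556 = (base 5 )213241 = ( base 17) 185b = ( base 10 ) 7321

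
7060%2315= 115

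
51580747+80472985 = 132053732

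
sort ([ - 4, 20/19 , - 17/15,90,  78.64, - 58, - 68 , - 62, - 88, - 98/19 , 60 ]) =[ - 88 , - 68, - 62,-58, - 98/19, - 4,-17/15  ,  20/19, 60,  78.64,90 ] 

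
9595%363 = 157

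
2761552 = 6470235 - 3708683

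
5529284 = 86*64294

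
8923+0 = 8923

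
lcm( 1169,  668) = 4676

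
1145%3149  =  1145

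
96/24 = 4 = 4.00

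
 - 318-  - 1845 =1527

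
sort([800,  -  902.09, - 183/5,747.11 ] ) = [ - 902.09,  -  183/5 , 747.11,800 ]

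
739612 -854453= - 114841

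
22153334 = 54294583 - 32141249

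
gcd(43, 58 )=1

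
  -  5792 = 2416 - 8208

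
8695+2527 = 11222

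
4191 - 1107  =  3084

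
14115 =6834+7281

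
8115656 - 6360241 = 1755415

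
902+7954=8856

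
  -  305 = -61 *5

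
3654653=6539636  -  2884983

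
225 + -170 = 55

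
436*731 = 318716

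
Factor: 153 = 3^2*17^1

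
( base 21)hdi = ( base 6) 100020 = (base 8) 17154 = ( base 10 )7788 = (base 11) 5940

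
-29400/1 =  - 29400 = - 29400.00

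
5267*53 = 279151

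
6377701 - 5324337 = 1053364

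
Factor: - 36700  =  -2^2*5^2*367^1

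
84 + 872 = 956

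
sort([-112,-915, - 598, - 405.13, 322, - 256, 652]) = [ -915, - 598, - 405.13, - 256, - 112, 322,652 ]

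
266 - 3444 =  - 3178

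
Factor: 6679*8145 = 3^2 * 5^1*181^1 * 6679^1 = 54400455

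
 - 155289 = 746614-901903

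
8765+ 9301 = 18066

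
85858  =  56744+29114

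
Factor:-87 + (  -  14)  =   - 101 = -101^1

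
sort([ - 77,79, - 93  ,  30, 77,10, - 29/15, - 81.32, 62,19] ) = [ - 93,  -  81.32, - 77, - 29/15, 10, 19,30, 62,77, 79 ]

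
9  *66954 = 602586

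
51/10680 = 17/3560 = 0.00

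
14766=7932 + 6834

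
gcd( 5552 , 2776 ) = 2776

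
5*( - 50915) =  - 254575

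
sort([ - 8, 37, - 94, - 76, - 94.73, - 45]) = [-94.73,-94, - 76,  -  45, - 8,37] 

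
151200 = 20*7560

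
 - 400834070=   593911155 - 994745225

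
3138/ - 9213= - 1046/3071 = -0.34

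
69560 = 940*74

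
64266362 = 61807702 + 2458660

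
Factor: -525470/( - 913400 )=2^(  -  2)*5^( - 1)*11^1*17^1*281^1*4567^( - 1)= 52547/91340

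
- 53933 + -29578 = - 83511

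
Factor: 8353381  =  41^1*79^1*2579^1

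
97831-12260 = 85571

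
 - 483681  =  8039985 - 8523666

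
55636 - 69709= - 14073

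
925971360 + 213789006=1139760366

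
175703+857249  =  1032952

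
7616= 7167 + 449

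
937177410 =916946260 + 20231150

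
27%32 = 27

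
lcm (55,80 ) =880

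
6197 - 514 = 5683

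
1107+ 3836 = 4943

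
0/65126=0   =  0.00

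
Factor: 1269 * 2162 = 2743578 = 2^1*3^3*23^1 * 47^2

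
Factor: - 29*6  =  -2^1*3^1 * 29^1 = - 174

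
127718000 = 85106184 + 42611816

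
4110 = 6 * 685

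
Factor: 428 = 2^2*107^1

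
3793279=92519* 41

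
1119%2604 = 1119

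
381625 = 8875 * 43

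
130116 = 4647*28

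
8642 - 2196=6446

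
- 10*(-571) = 5710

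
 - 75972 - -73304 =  - 2668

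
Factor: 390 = 2^1*3^1*5^1*13^1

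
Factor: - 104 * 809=  -  84136 = -2^3*13^1 * 809^1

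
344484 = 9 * 38276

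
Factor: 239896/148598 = 628/389 = 2^2*157^1*389^( -1)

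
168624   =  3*56208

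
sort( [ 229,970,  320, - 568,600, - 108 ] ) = [ - 568,-108,  229,320, 600,970 ]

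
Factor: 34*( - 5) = -170  =  - 2^1*5^1*17^1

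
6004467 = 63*95309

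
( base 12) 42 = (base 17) 2G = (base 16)32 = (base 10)50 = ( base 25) 20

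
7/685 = 7/685 =0.01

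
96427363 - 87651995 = 8775368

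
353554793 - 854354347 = - 500799554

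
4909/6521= 4909/6521= 0.75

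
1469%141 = 59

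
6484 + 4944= 11428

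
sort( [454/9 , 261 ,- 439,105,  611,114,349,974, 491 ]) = [ - 439,454/9,105,114,261,349,491 , 611, 974] 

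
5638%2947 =2691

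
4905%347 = 47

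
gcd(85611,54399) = 3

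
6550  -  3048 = 3502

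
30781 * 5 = 153905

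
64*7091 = 453824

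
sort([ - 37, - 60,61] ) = [  -  60,-37,61]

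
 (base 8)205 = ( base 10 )133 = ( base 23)5i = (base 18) 77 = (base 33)41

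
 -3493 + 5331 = 1838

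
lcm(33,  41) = 1353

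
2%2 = 0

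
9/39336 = 3/13112 = 0.00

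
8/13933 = 8/13933 =0.00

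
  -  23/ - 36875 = 23/36875 = 0.00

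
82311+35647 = 117958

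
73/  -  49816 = -1+49743/49816 = - 0.00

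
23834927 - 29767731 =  - 5932804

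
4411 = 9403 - 4992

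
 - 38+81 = 43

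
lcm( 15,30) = 30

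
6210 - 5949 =261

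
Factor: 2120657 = 7^1*11^1*27541^1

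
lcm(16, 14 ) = 112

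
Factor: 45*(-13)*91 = -3^2 * 5^1 * 7^1*13^2= -53235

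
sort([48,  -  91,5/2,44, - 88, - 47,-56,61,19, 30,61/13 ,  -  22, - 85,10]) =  [ - 91, - 88,-85, - 56,-47, - 22,5/2, 61/13 , 10, 19,30,  44,48,61]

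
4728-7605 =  - 2877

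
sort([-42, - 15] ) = [ - 42, -15] 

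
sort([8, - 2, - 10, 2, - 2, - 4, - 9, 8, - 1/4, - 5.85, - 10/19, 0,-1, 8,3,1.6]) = [ - 10, - 9,  -  5.85, - 4,- 2, - 2, - 1, - 10/19,  -  1/4,  0, 1.6,  2, 3, 8,8, 8]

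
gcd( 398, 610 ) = 2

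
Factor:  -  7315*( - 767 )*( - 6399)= - 35902261395 = - 3^4*5^1* 7^1*11^1* 13^1*19^1* 59^1*79^1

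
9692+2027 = 11719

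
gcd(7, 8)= 1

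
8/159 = 8/159 = 0.05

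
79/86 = 79/86  =  0.92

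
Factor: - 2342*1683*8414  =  - 33164504604=- 2^2*3^2*7^1 * 11^1*17^1*601^1*1171^1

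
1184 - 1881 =  -  697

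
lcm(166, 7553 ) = 15106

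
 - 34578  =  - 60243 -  - 25665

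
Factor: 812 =2^2* 7^1*29^1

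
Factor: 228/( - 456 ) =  - 1/2= - 2^( - 1 ) 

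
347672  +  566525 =914197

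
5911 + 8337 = 14248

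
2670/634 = 4  +  67/317 =4.21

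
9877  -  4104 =5773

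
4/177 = 4/177 = 0.02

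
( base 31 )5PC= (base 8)12730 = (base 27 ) 7i3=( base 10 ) 5592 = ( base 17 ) 125G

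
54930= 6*9155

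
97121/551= 3349/19  =  176.26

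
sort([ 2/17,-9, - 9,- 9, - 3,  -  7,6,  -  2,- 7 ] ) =[ - 9, - 9, -9, - 7, - 7, - 3,  -  2  ,  2/17,6 ]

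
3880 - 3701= 179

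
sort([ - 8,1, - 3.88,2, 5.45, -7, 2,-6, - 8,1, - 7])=[ - 8 , - 8,-7, -7,  -  6, - 3.88,1, 1,2,2,  5.45]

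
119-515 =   -  396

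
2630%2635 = 2630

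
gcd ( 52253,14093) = 1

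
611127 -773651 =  - 162524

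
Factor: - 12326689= - 23^1*535943^1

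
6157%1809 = 730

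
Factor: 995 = 5^1*199^1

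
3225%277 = 178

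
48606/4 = 12151 + 1/2 = 12151.50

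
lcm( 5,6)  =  30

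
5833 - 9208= -3375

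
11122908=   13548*821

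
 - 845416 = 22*( - 38428)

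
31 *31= 961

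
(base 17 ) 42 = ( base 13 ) 55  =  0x46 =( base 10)70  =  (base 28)2E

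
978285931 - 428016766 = 550269165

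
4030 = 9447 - 5417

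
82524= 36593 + 45931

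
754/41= 18  +  16/41 = 18.39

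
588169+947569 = 1535738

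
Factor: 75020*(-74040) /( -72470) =555448080/7247 = 2^4*3^1*5^1 * 11^2*31^1*617^1*7247^( - 1)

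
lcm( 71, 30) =2130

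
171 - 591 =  - 420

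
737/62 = 737/62 = 11.89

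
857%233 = 158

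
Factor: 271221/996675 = 5^( - 2) * 97^ ( - 1 )*137^( - 1)*90407^1= 90407/332225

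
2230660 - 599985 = 1630675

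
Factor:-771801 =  - 3^1 * 367^1*701^1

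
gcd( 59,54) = 1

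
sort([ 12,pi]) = [ pi, 12]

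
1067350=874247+193103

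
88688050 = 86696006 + 1992044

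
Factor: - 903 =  -3^1*7^1*43^1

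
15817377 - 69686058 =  - 53868681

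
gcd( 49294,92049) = 503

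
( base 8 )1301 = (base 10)705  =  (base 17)278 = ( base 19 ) 1I2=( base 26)113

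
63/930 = 21/310 = 0.07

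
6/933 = 2/311 = 0.01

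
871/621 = 871/621= 1.40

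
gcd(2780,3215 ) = 5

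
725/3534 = 725/3534= 0.21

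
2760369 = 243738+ 2516631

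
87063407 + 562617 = 87626024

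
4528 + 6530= 11058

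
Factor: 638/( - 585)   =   - 2^1 * 3^ ( - 2 )*5^ ( - 1)*11^1 * 13^(-1)*29^1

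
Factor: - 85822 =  - 2^1*11^1*47^1 * 83^1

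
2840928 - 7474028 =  - 4633100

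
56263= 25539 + 30724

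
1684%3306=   1684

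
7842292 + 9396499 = 17238791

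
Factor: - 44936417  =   - 44936417^1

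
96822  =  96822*1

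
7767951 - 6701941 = 1066010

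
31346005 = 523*59935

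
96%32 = 0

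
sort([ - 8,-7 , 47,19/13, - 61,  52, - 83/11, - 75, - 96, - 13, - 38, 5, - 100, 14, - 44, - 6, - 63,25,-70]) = [ - 100,  -  96, - 75, - 70,-63, - 61, - 44, - 38, - 13, - 8, - 83/11, - 7, - 6,  19/13,5 , 14,25,47,52]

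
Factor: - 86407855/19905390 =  - 2^ ( - 1) * 3^(-2)*17^1*43^1*47^1 * 503^1 * 221171^(-1 )=- 17281571/3981078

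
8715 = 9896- 1181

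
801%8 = 1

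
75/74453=75/74453 = 0.00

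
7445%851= 637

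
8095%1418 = 1005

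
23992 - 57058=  - 33066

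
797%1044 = 797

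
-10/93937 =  - 10/93937  =  - 0.00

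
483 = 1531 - 1048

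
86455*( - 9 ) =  - 778095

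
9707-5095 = 4612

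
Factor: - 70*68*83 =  - 395080 = -2^3*5^1*7^1*17^1 * 83^1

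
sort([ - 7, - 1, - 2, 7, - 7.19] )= [  -  7.19,- 7,-2, - 1,7] 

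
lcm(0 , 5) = 0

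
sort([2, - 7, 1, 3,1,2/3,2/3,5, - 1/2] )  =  [  -  7, - 1/2,2/3, 2/3, 1,1,2,3,  5]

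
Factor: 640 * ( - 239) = -2^7*5^1*239^1 = - 152960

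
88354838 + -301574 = 88053264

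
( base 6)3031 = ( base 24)13J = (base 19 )1g2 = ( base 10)667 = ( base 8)1233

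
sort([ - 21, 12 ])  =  [ - 21 , 12]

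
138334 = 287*482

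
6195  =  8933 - 2738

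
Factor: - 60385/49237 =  - 65/53=- 5^1*13^1*53^ ( - 1) 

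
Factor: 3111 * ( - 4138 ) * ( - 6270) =2^2*3^2*5^1*  11^1*17^1 * 19^1*61^1*2069^1 = 80715703860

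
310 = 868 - 558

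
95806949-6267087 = 89539862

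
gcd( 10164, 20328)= 10164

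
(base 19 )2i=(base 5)211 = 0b111000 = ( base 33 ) 1N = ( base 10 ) 56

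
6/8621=6/8621 = 0.00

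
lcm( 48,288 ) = 288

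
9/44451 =1/4939  =  0.00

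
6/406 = 3/203 = 0.01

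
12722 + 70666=83388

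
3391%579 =496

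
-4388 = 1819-6207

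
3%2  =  1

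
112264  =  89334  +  22930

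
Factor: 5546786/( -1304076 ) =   -  2773393/652038 = - 2^( - 1 ) * 3^( - 1 )*7^1 * 109^ ( - 1 )*997^( - 1 )* 396199^1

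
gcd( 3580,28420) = 20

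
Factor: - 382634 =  - 2^1 * 7^1*151^1*181^1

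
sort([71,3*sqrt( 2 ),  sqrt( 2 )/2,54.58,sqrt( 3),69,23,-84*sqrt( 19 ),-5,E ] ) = [ - 84*sqrt ( 19) , - 5,sqrt( 2)/2, sqrt(3 ),E,3*sqrt( 2 ) , 23,54.58,69 , 71] 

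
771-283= 488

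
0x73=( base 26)4B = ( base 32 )3j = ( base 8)163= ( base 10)115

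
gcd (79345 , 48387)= 1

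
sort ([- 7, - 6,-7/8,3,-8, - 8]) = [ - 8, - 8, - 7 ,-6,-7/8,3]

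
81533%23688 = 10469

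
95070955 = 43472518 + 51598437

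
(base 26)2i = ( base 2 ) 1000110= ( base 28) 2E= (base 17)42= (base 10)70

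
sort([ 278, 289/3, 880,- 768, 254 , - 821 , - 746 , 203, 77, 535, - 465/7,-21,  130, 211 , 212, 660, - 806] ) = [ - 821, - 806, - 768, - 746, - 465/7,-21,77, 289/3, 130,203, 211, 212, 254, 278, 535, 660, 880]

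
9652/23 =419+15/23 = 419.65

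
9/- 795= - 3/265 = - 0.01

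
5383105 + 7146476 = 12529581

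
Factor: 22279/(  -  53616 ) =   -  2^( - 4) * 3^(-1 )*1117^(-1 )*22279^1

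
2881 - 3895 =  - 1014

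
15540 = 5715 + 9825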